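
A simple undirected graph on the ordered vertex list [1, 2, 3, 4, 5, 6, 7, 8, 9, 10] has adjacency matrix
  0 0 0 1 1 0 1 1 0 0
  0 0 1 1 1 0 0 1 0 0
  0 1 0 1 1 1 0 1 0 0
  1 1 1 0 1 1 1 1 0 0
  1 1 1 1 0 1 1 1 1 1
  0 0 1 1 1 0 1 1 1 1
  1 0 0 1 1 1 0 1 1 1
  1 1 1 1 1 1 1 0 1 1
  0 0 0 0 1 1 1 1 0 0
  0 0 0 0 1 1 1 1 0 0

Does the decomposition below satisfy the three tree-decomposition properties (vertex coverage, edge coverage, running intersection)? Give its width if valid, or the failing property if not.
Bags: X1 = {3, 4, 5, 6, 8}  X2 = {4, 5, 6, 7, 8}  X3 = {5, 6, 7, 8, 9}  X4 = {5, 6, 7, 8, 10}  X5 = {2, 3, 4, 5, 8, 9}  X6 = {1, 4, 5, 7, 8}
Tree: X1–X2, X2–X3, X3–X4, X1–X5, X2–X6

No — bags containing vertex 9 are not connected in the tree.

A tree decomposition must satisfy three properties: every vertex lies in some bag; for every edge, both endpoints lie together in some bag; and for every vertex, the bags containing it form a connected subtree. Here bags containing vertex 9 are not connected in the tree, so the decomposition is invalid.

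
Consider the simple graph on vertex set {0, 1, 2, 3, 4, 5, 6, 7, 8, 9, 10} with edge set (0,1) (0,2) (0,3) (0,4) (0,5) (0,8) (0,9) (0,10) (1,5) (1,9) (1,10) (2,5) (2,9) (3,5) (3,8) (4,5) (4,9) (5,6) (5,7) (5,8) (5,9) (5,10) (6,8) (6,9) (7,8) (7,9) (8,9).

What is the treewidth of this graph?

3

A width-3 tree decomposition is:
Bags: B1 = {0, 5, 8, 9}  B2 = {5, 6, 8, 9}  B3 = {0, 1, 5, 9}  B4 = {5, 7, 8, 9}  B5 = {0, 3, 5, 8}  B6 = {0, 4, 5, 9}  B7 = {0, 1, 5, 10}  B8 = {0, 2, 5, 9}
Tree: B1–B2, B1–B3, B2–B4, B1–B5, B1–B6, B3–B7, B3–B8
Each bag holds 4 vertices, so the decomposition has width 3, which upper-bounds the treewidth. Conversely, {0, 5, 8, 9} is a clique of size 4, and the vertices of any clique must share a bag in every tree decomposition; so some bag has ≥ 4 vertices and tw(G) ≥ 3. The upper and lower bounds meet at 3, so that is the treewidth.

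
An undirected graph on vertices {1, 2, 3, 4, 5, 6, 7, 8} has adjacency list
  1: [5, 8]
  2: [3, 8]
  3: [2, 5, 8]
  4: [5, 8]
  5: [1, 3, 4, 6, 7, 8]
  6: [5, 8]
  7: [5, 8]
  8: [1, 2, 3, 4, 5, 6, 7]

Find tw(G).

2

A width-2 tree decomposition is:
Bags: B1 = {5, 6, 8}  B2 = {4, 5, 8}  B3 = {3, 5, 8}  B4 = {2, 3, 8}  B5 = {1, 5, 8}  B6 = {5, 7, 8}
Tree: B1–B2, B2–B3, B3–B4, B3–B5, B2–B6
Each bag holds 3 vertices, so the decomposition has width 2, which upper-bounds the treewidth. For the lower bound, the 3 vertices {2, 3, 8} are pairwise adjacent, and any tree decomposition puts a clique entirely inside one bag — forcing width ≥ 2. Combining the bounds, tw(G) = 2.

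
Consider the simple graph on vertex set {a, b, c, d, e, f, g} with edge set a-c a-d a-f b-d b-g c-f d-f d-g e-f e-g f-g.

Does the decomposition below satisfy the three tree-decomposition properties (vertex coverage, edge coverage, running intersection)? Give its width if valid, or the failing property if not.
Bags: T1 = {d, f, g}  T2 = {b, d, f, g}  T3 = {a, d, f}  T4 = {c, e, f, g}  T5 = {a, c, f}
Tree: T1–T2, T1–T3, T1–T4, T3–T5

No — bags containing vertex c are not connected in the tree.

A tree decomposition must satisfy three properties: every vertex lies in some bag; for every edge, both endpoints lie together in some bag; and for every vertex, the bags containing it form a connected subtree. Here bags containing vertex c are not connected in the tree, so the decomposition is invalid.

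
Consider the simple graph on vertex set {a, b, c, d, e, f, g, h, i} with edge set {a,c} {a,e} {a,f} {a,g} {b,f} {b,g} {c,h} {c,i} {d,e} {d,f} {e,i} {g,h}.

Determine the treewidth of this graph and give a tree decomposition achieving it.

Treewidth 3.
Bags: B1 = {b, d, f, g}  B2 = {a, d, f, g}  B3 = {a, d, e, g}  B4 = {a, e, g, h}  B5 = {a, c, e, h}  B6 = {c, e, h, i}
Tree: B1–B2, B2–B3, B3–B4, B4–B5, B5–B6

Every bag has size at most 4, so the width is 4 − 1 = 3 and tw(G) ≤ 3. For the lower bound: the 4 vertex sets {b,d,f}, {g}, {a}, {c,e,h,i} are disjoint, each induces a connected subgraph, and every pair is joined by at least one edge of G. Contracting each set to a single vertex therefore yields K_{4} as a minor, and since treewidth is minor-monotone, tw(G) ≥ tw(K_{4}) = 3. Hence tw(G) = 3 exactly.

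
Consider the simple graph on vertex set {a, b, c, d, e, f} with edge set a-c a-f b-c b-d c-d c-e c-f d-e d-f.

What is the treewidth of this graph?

A width-2 tree decomposition is:
Bags: B1 = {c, d, f}  B2 = {b, c, d}  B3 = {c, d, e}  B4 = {a, c, f}
Tree: B1–B2, B1–B3, B1–B4
Every bag has size at most 3, so the width is 3 − 1 = 2 and tw(G) ≤ 2. For the lower bound, the 3 vertices {c, d, e} are pairwise adjacent, and any tree decomposition puts a clique entirely inside one bag — forcing width ≥ 2. Therefore the treewidth is 2.

2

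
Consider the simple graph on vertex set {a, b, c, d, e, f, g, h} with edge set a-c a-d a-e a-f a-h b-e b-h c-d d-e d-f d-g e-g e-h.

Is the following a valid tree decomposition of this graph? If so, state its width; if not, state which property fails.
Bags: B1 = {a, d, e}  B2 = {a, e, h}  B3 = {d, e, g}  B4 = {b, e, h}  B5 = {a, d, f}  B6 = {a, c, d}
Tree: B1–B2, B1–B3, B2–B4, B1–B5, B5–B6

Yes; width 2.

Checking the three conditions: (i) the bags cover all of {a, b, c, d, e, f, g, h}; (ii) for each edge, some bag contains both endpoints; (iii) the bags containing any fixed vertex form a subtree. All hold, so the decomposition is valid with width 3 − 1 = 2.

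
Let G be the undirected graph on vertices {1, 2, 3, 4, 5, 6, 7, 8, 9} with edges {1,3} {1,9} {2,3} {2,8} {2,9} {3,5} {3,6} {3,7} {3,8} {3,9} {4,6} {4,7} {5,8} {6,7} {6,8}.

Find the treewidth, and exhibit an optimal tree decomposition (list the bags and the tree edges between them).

Treewidth 2.
Bags: B1 = {3, 6, 7}  B2 = {4, 6, 7}  B3 = {3, 6, 8}  B4 = {3, 5, 8}  B5 = {2, 3, 8}  B6 = {2, 3, 9}  B7 = {1, 3, 9}
Tree: B1–B2, B1–B3, B3–B4, B3–B5, B5–B6, B6–B7

The largest bag has 3 vertices, giving width 2; this decomposition certifies tw(G) ≤ 2. For the lower bound, the 3 vertices {2, 3, 8} are pairwise adjacent, and any tree decomposition puts a clique entirely inside one bag — forcing width ≥ 2. The upper and lower bounds meet at 2, so that is the treewidth.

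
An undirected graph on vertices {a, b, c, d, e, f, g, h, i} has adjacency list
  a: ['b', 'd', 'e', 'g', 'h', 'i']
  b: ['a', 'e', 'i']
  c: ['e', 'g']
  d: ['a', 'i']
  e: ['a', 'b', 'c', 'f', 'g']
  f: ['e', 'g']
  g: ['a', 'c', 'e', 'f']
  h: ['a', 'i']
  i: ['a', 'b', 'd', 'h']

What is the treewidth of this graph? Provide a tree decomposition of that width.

Treewidth 2.
One such decomposition:
Bags: B1 = {a, b, i}  B2 = {a, h, i}  B3 = {a, b, e}  B4 = {a, e, g}  B5 = {a, d, i}  B6 = {e, f, g}  B7 = {c, e, g}
Tree: B1–B2, B1–B3, B3–B4, B2–B5, B4–B6, B6–B7

The largest bag has 3 vertices, giving width 2; this decomposition certifies tw(G) ≤ 2. Conversely, {a, e, g} is a clique of size 3, and the vertices of any clique must share a bag in every tree decomposition; so some bag has ≥ 3 vertices and tw(G) ≥ 2. Combining the bounds, tw(G) = 2.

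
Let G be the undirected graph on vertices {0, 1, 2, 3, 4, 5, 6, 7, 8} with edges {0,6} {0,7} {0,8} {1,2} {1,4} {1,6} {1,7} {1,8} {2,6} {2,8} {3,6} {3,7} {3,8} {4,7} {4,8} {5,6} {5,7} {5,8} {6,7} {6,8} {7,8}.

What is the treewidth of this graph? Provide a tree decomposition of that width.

Every bag has size at most 4, so the width is 4 − 1 = 3 and tw(G) ≤ 3. Conversely, {1, 4, 7, 8} is a clique of size 4, and the vertices of any clique must share a bag in every tree decomposition; so some bag has ≥ 4 vertices and tw(G) ≥ 3. Therefore the treewidth is 3.

Treewidth 3.
One such decomposition:
Bags: B1 = {3, 6, 7, 8}  B2 = {1, 6, 7, 8}  B3 = {0, 6, 7, 8}  B4 = {5, 6, 7, 8}  B5 = {1, 4, 7, 8}  B6 = {1, 2, 6, 8}
Tree: B1–B2, B1–B3, B3–B4, B2–B5, B2–B6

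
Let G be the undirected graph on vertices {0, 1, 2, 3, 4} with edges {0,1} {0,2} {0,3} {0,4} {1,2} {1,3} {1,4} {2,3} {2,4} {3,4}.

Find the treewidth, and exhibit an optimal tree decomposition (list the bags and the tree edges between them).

Treewidth 4.
One such decomposition:
Bags: B1 = {0, 1, 2, 3, 4}
Tree: (single bag)

With just one bag of size 5, the width is 5 − 1 = 4, so tw(G) ≤ 4. Conversely, {0, 1, 2, 3, 4} is a clique of size 5, and the vertices of any clique must share a bag in every tree decomposition; so some bag has ≥ 5 vertices and tw(G) ≥ 4. Combining the bounds, tw(G) = 4.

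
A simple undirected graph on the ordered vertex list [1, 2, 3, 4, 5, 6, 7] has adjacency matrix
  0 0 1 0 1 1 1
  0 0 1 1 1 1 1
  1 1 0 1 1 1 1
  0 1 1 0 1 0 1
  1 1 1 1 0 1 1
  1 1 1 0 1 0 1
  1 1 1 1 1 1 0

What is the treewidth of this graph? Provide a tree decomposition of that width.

Every bag has size at most 5, so the width is 5 − 1 = 4 and tw(G) ≤ 4. On the other hand G contains the 5-clique {1, 3, 5, 6, 7}. A clique must lie in a single bag of any decomposition, so no decomposition can have width below 4. Hence tw(G) = 4 exactly.

Treewidth 4.
One such decomposition:
Bags: B1 = {1, 3, 5, 6, 7}  B2 = {2, 3, 5, 6, 7}  B3 = {2, 3, 4, 5, 7}
Tree: B1–B2, B2–B3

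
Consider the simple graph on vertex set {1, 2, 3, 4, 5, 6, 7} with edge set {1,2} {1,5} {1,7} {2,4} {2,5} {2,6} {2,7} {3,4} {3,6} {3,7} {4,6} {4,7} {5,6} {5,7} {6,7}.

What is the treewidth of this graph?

A width-3 tree decomposition is:
Bags: B1 = {2, 4, 6, 7}  B2 = {2, 5, 6, 7}  B3 = {3, 4, 6, 7}  B4 = {1, 2, 5, 7}
Tree: B1–B2, B1–B3, B2–B4
Every bag has size at most 4, so the width is 4 − 1 = 3 and tw(G) ≤ 3. Conversely, {2, 4, 6, 7} is a clique of size 4, and the vertices of any clique must share a bag in every tree decomposition; so some bag has ≥ 4 vertices and tw(G) ≥ 3. Therefore the treewidth is 3.

3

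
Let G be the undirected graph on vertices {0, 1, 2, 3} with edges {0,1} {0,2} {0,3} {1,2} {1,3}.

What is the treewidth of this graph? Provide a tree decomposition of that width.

Treewidth 2.
One optimal decomposition is:
Bags: B1 = {0, 1, 3}  B2 = {0, 1, 2}
Tree: B1–B2

The largest bag has 3 vertices, giving width 2; this decomposition certifies tw(G) ≤ 2. Conversely, {0, 1, 2} is a clique of size 3, and the vertices of any clique must share a bag in every tree decomposition; so some bag has ≥ 3 vertices and tw(G) ≥ 2. Combining the bounds, tw(G) = 2.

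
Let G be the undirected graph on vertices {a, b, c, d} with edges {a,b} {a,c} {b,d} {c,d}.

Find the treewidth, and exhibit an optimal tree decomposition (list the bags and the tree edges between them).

Treewidth 2.
One such decomposition:
Bags: B1 = {b, c, d}  B2 = {a, b, c}
Tree: B1–B2

Every bag has size at most 3, so the width is 3 − 1 = 2 and tw(G) ≤ 2. Since c–d–b–a–c is a cycle in G, G is not acyclic. Forests are exactly the graphs of treewidth ≤ 1, so tw(G) ≥ 2. Hence tw(G) = 2 exactly.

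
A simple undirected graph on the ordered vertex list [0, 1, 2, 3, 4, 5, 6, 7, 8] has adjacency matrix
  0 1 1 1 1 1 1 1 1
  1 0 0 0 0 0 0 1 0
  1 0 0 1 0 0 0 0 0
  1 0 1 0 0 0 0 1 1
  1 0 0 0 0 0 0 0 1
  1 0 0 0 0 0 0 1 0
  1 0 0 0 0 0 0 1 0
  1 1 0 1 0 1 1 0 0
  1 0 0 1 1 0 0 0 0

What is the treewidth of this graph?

2

A width-2 tree decomposition is:
Bags: B1 = {0, 3, 7}  B2 = {0, 3, 8}  B3 = {0, 4, 8}  B4 = {0, 1, 7}  B5 = {0, 6, 7}  B6 = {0, 2, 3}  B7 = {0, 5, 7}
Tree: B1–B2, B2–B3, B1–B4, B1–B5, B2–B6, B5–B7
The largest bag has 3 vertices, giving width 2; this decomposition certifies tw(G) ≤ 2. Conversely, {0, 3, 8} is a clique of size 3, and the vertices of any clique must share a bag in every tree decomposition; so some bag has ≥ 3 vertices and tw(G) ≥ 2. The upper and lower bounds meet at 2, so that is the treewidth.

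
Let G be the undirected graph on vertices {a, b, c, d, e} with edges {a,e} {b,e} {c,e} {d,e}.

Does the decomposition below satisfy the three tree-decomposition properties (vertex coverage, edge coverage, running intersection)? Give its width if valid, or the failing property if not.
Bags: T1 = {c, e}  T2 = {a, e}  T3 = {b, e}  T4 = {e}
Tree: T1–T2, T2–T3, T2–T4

A tree decomposition must satisfy three properties: every vertex lies in some bag; for every edge, both endpoints lie together in some bag; and for every vertex, the bags containing it form a connected subtree. Here vertex d appears in no bag, so the decomposition is invalid.

No — vertex d appears in no bag.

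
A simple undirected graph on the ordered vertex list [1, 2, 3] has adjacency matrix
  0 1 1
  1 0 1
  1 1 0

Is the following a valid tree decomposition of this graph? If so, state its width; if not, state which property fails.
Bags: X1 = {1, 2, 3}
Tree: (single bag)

Yes; width 2.

Every vertex of G appears in some bag (union = {1, 2, 3}); every edge is covered by a bag; and for each vertex v the set of bags containing v is connected in the bag tree. The decomposition is therefore valid. The largest bag has 3 vertices, so the width is 2.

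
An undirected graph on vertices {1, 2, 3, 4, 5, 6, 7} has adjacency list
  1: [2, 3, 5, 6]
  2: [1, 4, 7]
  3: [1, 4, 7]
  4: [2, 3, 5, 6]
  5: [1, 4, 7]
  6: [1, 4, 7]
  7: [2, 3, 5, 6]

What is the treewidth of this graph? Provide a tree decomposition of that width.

Treewidth 3.
One optimal decomposition is:
Bags: B1 = {1, 2, 4, 7}  B2 = {1, 4, 6, 7}  B3 = {1, 3, 4, 7}  B4 = {1, 4, 5, 7}
Tree: B1–B2, B2–B3, B3–B4

The largest bag has 4 vertices, giving width 3; this decomposition certifies tw(G) ≤ 3. For the lower bound: the 4 vertex sets {2,4}, {1,6}, {7}, {3} are disjoint, each induces a connected subgraph, and every pair is joined by at least one edge of G. Contracting each set to a single vertex therefore yields K_{4} as a minor, and since treewidth is minor-monotone, tw(G) ≥ tw(K_{4}) = 3. The upper and lower bounds meet at 3, so that is the treewidth.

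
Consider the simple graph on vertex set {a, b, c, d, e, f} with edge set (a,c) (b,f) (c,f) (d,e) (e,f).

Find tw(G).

A width-1 tree decomposition is:
Bags: B1 = {c, f}  B2 = {e, f}  B3 = {a, c}  B4 = {d, e}  B5 = {b, f}
Tree: B1–B2, B1–B3, B2–B4, B1–B5
Every bag has size at most 2, so the width is 2 − 1 = 1 and tw(G) ≤ 1. Since G has at least one edge (e.g. c–f), it is not an edgeless graph, so tw(G) ≥ 1. The upper and lower bounds meet at 1, so that is the treewidth.

1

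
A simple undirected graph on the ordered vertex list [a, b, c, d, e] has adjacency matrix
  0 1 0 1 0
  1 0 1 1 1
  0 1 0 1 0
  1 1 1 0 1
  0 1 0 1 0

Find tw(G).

A width-2 tree decomposition is:
Bags: B1 = {b, c, d}  B2 = {a, b, d}  B3 = {b, d, e}
Tree: B1–B2, B2–B3
Each bag holds 3 vertices, so the decomposition has width 2, which upper-bounds the treewidth. For the lower bound, the 3 vertices {b, d, e} are pairwise adjacent, and any tree decomposition puts a clique entirely inside one bag — forcing width ≥ 2. Combining the bounds, tw(G) = 2.

2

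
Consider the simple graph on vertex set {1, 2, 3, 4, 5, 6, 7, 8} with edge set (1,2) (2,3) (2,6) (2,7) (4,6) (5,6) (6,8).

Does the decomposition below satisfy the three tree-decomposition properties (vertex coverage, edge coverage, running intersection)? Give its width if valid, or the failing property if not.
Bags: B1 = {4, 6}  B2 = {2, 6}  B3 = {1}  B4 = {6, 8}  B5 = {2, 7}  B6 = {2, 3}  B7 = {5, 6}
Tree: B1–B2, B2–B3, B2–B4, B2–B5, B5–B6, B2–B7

No — edge (2,1) lies in no bag.

A tree decomposition must satisfy three properties: every vertex lies in some bag; for every edge, both endpoints lie together in some bag; and for every vertex, the bags containing it form a connected subtree. Here edge (2,1) lies in no bag, so the decomposition is invalid.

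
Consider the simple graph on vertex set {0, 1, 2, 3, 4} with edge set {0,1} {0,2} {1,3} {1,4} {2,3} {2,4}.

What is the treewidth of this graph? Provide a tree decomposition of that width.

Each bag holds 3 vertices, so the decomposition has width 2, which upper-bounds the treewidth. The edges 4–2–3–1–4 form a cycle, so G is not a tree and its treewidth is at least 2. Hence tw(G) = 2 exactly.

Treewidth 2.
One such decomposition:
Bags: B1 = {1, 2, 4}  B2 = {1, 2, 3}  B3 = {0, 1, 2}
Tree: B1–B2, B2–B3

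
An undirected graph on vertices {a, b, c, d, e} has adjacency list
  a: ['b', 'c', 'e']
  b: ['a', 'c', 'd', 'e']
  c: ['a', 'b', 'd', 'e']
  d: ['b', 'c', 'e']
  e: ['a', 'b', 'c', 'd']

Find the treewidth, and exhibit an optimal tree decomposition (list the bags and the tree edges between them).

Treewidth 3.
Bags: B1 = {a, b, c, e}  B2 = {b, c, d, e}
Tree: B1–B2

Each bag holds 4 vertices, so the decomposition has width 3, which upper-bounds the treewidth. On the other hand G contains the 4-clique {b, c, d, e}. A clique must lie in a single bag of any decomposition, so no decomposition can have width below 3. The upper and lower bounds meet at 3, so that is the treewidth.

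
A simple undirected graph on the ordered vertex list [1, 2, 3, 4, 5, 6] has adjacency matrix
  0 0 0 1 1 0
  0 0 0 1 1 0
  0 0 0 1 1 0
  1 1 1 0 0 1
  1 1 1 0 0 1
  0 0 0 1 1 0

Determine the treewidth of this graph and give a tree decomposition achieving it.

Each bag holds 3 vertices, so the decomposition has width 2, which upper-bounds the treewidth. Since 6–5–1–4–6 is a cycle in G, G is not acyclic. Forests are exactly the graphs of treewidth ≤ 1, so tw(G) ≥ 2. Hence tw(G) = 2 exactly.

Treewidth 2.
One optimal decomposition is:
Bags: B1 = {4, 5, 6}  B2 = {1, 4, 5}  B3 = {3, 4, 5}  B4 = {2, 4, 5}
Tree: B1–B2, B2–B3, B3–B4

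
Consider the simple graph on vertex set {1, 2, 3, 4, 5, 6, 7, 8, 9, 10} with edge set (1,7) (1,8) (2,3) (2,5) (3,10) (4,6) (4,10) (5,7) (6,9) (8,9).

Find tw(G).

2

A width-2 tree decomposition is:
Bags: B1 = {2, 3, 10}  B2 = {2, 5, 10}  B3 = {5, 7, 10}  B4 = {1, 7, 10}  B5 = {1, 8, 10}  B6 = {8, 9, 10}  B7 = {6, 9, 10}  B8 = {4, 6, 10}
Tree: B1–B2, B2–B3, B3–B4, B4–B5, B5–B6, B6–B7, B7–B8
Each bag holds 3 vertices, so the decomposition has width 2, which upper-bounds the treewidth. Since 10–3–2–5–7–1–8–9–6–4–10 is a cycle in G, G is not acyclic. Forests are exactly the graphs of treewidth ≤ 1, so tw(G) ≥ 2. Hence tw(G) = 2 exactly.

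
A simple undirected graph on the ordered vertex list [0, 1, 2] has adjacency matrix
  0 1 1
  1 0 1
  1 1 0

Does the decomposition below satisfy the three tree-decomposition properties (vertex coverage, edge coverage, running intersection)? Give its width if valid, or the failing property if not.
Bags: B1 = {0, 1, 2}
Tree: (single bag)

Checking the three conditions: (i) the bags cover all of {0, 1, 2}; (ii) for each edge, some bag contains both endpoints; (iii) the bags containing any fixed vertex form a subtree. All hold, so the decomposition is valid with width 3 − 1 = 2.

Yes; width 2.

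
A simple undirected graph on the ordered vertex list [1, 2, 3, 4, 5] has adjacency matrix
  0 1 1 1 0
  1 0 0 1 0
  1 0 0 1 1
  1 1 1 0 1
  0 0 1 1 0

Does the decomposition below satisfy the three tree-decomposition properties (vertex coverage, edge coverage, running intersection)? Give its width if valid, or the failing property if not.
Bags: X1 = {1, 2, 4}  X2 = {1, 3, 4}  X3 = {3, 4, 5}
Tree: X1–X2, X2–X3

Yes; width 2.

Every vertex of G appears in some bag (union = {1, 2, 3, 4, 5}); every edge is covered by a bag; and for each vertex v the set of bags containing v is connected in the bag tree. The decomposition is therefore valid. The largest bag has 3 vertices, so the width is 2.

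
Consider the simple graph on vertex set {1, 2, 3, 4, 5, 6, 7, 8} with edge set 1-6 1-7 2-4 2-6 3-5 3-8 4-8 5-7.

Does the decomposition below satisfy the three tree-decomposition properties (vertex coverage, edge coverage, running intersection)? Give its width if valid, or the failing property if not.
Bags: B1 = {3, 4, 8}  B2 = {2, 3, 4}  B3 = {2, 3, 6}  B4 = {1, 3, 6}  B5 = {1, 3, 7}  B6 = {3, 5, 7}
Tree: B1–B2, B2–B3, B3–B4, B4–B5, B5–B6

Every vertex of G appears in some bag (union = {1, 2, 3, 4, 5, 6, 7, 8}); every edge is covered by a bag; and for each vertex v the set of bags containing v is connected in the bag tree. The decomposition is therefore valid. The largest bag has 3 vertices, so the width is 2.

Yes; width 2.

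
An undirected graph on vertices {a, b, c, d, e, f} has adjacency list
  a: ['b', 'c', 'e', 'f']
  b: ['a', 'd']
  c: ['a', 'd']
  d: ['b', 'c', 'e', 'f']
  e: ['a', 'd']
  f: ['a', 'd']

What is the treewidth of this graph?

2

A width-2 tree decomposition is:
Bags: B1 = {a, c, d}  B2 = {a, d, f}  B3 = {a, d, e}  B4 = {a, b, d}
Tree: B1–B2, B2–B3, B3–B4
Each bag holds 3 vertices, so the decomposition has width 2, which upper-bounds the treewidth. The edges c–a–f–d–c form a cycle, so G is not a tree and its treewidth is at least 2. Combining the bounds, tw(G) = 2.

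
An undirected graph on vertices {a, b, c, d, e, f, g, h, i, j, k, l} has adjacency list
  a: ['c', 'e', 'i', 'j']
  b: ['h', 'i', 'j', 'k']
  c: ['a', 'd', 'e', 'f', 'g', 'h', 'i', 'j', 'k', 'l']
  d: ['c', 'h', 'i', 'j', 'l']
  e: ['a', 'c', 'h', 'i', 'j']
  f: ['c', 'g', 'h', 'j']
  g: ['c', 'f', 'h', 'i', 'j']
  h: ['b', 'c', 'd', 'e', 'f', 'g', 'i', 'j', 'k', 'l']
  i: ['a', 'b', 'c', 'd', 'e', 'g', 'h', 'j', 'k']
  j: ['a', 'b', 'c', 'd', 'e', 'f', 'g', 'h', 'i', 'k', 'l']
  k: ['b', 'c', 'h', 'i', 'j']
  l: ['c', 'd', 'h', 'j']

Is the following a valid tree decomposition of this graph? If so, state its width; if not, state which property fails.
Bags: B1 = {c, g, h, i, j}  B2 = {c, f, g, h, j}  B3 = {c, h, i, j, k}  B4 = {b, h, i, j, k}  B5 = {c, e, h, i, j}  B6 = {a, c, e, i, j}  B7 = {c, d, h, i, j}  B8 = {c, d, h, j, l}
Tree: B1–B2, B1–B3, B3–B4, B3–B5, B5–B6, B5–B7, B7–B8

Checking the three conditions: (i) the bags cover all of {a, b, c, d, e, f, g, h, i, j, k, l}; (ii) for each edge, some bag contains both endpoints; (iii) the bags containing any fixed vertex form a subtree. All hold, so the decomposition is valid with width 5 − 1 = 4.

Yes; width 4.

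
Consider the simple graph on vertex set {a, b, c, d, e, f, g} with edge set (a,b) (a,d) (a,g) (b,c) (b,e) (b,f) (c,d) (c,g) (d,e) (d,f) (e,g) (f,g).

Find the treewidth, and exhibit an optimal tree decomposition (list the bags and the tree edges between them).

Treewidth 3.
One such decomposition:
Bags: B1 = {b, d, f, g}  B2 = {b, d, e, g}  B3 = {b, c, d, g}  B4 = {a, b, d, g}
Tree: B1–B2, B2–B3, B3–B4

Each bag holds 4 vertices, so the decomposition has width 3, which upper-bounds the treewidth. For the lower bound: the 4 vertex sets {f,g}, {b,e}, {d}, {c} are disjoint, each induces a connected subgraph, and every pair is joined by at least one edge of G. Contracting each set to a single vertex therefore yields K_{4} as a minor, and since treewidth is minor-monotone, tw(G) ≥ tw(K_{4}) = 3. The upper and lower bounds meet at 3, so that is the treewidth.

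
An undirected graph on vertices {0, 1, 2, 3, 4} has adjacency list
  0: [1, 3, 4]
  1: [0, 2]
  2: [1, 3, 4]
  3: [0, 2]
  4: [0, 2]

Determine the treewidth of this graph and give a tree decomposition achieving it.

Every bag has size at most 3, so the width is 3 − 1 = 2 and tw(G) ≤ 2. The edges 3–0–1–2–3 form a cycle, so G is not a tree and its treewidth is at least 2. Combining the bounds, tw(G) = 2.

Treewidth 2.
One such decomposition:
Bags: B1 = {0, 2, 3}  B2 = {0, 1, 2}  B3 = {0, 2, 4}
Tree: B1–B2, B2–B3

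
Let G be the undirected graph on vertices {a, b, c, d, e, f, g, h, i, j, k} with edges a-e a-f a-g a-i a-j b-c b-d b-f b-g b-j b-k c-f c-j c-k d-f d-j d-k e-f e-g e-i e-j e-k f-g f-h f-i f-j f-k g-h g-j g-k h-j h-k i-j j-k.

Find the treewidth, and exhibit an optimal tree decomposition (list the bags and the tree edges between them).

Treewidth 4.
One optimal decomposition is:
Bags: B1 = {a, e, f, g, j}  B2 = {e, f, g, j, k}  B3 = {b, f, g, j, k}  B4 = {a, e, f, i, j}  B5 = {b, d, f, j, k}  B6 = {b, c, f, j, k}  B7 = {f, g, h, j, k}
Tree: B1–B2, B2–B3, B1–B4, B3–B5, B5–B6, B3–B7

Each bag holds 5 vertices, so the decomposition has width 4, which upper-bounds the treewidth. Conversely, {a, e, f, g, j} is a clique of size 5, and the vertices of any clique must share a bag in every tree decomposition; so some bag has ≥ 5 vertices and tw(G) ≥ 4. Combining the bounds, tw(G) = 4.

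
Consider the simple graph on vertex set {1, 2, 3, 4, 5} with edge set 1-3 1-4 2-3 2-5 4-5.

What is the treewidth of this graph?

A width-2 tree decomposition is:
Bags: B1 = {1, 2, 3}  B2 = {1, 2, 5}  B3 = {1, 4, 5}
Tree: B1–B2, B2–B3
Each bag holds 3 vertices, so the decomposition has width 2, which upper-bounds the treewidth. The edges 1–3–2–5–4–1 form a cycle, so G is not a tree and its treewidth is at least 2. Hence tw(G) = 2 exactly.

2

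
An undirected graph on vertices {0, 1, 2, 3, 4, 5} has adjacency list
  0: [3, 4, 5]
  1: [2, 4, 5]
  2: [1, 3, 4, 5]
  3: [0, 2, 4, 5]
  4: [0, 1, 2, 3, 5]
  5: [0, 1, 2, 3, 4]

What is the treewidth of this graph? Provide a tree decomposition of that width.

The largest bag has 4 vertices, giving width 3; this decomposition certifies tw(G) ≤ 3. For the lower bound, the 4 vertices {0, 3, 4, 5} are pairwise adjacent, and any tree decomposition puts a clique entirely inside one bag — forcing width ≥ 3. Combining the bounds, tw(G) = 3.

Treewidth 3.
One optimal decomposition is:
Bags: B1 = {2, 3, 4, 5}  B2 = {1, 2, 4, 5}  B3 = {0, 3, 4, 5}
Tree: B1–B2, B1–B3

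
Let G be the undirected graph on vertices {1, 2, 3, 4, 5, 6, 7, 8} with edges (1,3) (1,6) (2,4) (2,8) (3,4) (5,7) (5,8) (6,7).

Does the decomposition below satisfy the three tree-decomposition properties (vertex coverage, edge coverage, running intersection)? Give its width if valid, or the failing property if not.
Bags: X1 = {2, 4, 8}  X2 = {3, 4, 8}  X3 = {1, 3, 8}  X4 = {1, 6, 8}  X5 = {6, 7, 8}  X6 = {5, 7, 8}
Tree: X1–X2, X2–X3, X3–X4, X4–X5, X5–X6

Checking the three conditions: (i) the bags cover all of {1, 2, 3, 4, 5, 6, 7, 8}; (ii) for each edge, some bag contains both endpoints; (iii) the bags containing any fixed vertex form a subtree. All hold, so the decomposition is valid with width 3 − 1 = 2.

Yes; width 2.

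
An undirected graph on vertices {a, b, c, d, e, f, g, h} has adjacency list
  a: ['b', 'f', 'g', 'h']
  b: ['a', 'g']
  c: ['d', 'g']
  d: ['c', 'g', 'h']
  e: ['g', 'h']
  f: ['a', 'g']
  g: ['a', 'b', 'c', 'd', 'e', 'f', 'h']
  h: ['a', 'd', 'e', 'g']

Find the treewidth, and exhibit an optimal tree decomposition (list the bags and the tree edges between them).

Treewidth 2.
One such decomposition:
Bags: B1 = {d, g, h}  B2 = {a, g, h}  B3 = {a, b, g}  B4 = {a, f, g}  B5 = {c, d, g}  B6 = {e, g, h}
Tree: B1–B2, B2–B3, B3–B4, B1–B5, B2–B6

Every bag has size at most 3, so the width is 3 − 1 = 2 and tw(G) ≤ 2. Conversely, {d, g, h} is a clique of size 3, and the vertices of any clique must share a bag in every tree decomposition; so some bag has ≥ 3 vertices and tw(G) ≥ 2. Combining the bounds, tw(G) = 2.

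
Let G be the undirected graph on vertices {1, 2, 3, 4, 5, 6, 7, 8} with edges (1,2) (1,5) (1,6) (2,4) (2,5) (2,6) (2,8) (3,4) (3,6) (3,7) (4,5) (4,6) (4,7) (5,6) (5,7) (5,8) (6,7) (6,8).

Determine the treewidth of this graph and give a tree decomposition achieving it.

Treewidth 3.
One such decomposition:
Bags: B1 = {4, 5, 6, 7}  B2 = {2, 4, 5, 6}  B3 = {2, 5, 6, 8}  B4 = {1, 2, 5, 6}  B5 = {3, 4, 6, 7}
Tree: B1–B2, B2–B3, B3–B4, B1–B5

Every bag has size at most 4, so the width is 4 − 1 = 3 and tw(G) ≤ 3. On the other hand G contains the 4-clique {3, 4, 6, 7}. A clique must lie in a single bag of any decomposition, so no decomposition can have width below 3. Hence tw(G) = 3 exactly.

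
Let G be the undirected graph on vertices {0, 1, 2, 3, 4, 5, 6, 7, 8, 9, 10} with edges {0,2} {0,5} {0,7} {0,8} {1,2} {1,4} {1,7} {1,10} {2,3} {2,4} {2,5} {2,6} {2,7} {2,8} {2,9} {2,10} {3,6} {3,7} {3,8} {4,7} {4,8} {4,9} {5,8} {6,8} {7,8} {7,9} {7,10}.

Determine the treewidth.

A width-3 tree decomposition is:
Bags: B1 = {1, 2, 4, 7}  B2 = {2, 4, 7, 8}  B3 = {2, 3, 7, 8}  B4 = {0, 2, 7, 8}  B5 = {2, 3, 6, 8}  B6 = {1, 2, 7, 10}  B7 = {0, 2, 5, 8}  B8 = {2, 4, 7, 9}
Tree: B1–B2, B2–B3, B3–B4, B3–B5, B1–B6, B4–B7, B2–B8
Every bag has size at most 4, so the width is 4 − 1 = 3 and tw(G) ≤ 3. Conversely, {0, 2, 5, 8} is a clique of size 4, and the vertices of any clique must share a bag in every tree decomposition; so some bag has ≥ 4 vertices and tw(G) ≥ 3. The upper and lower bounds meet at 3, so that is the treewidth.

3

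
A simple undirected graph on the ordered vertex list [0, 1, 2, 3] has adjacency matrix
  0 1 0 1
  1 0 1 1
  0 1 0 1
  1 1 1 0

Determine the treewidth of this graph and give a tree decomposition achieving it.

Treewidth 2.
One such decomposition:
Bags: B1 = {1, 2, 3}  B2 = {0, 1, 3}
Tree: B1–B2

Every bag has size at most 3, so the width is 3 − 1 = 2 and tw(G) ≤ 2. On the other hand G contains the 3-clique {0, 1, 3}. A clique must lie in a single bag of any decomposition, so no decomposition can have width below 2. Hence tw(G) = 2 exactly.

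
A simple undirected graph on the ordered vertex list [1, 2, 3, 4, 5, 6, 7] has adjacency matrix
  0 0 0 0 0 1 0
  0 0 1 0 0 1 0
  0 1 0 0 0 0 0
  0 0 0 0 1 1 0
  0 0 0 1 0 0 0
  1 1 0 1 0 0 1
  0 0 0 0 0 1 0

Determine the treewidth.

A width-1 tree decomposition is:
Bags: B1 = {4, 6}  B2 = {2, 6}  B3 = {1, 6}  B4 = {2, 3}  B5 = {4, 5}  B6 = {6, 7}
Tree: B1–B2, B2–B3, B2–B4, B1–B5, B1–B6
Every bag has size at most 2, so the width is 2 − 1 = 1 and tw(G) ≤ 1. G has an edge, so its treewidth is at least 1. Therefore the treewidth is 1.

1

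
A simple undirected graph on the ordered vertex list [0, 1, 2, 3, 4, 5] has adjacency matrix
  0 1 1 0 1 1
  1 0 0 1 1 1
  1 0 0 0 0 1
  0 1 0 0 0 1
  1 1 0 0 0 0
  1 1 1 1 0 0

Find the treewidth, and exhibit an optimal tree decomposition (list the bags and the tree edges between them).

Treewidth 2.
One optimal decomposition is:
Bags: B1 = {0, 1, 4}  B2 = {0, 1, 5}  B3 = {1, 3, 5}  B4 = {0, 2, 5}
Tree: B1–B2, B2–B3, B2–B4

The largest bag has 3 vertices, giving width 2; this decomposition certifies tw(G) ≤ 2. Conversely, {0, 1, 4} is a clique of size 3, and the vertices of any clique must share a bag in every tree decomposition; so some bag has ≥ 3 vertices and tw(G) ≥ 2. Combining the bounds, tw(G) = 2.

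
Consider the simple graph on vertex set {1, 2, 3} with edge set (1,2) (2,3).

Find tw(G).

A width-1 tree decomposition is:
Bags: B1 = {1, 2}  B2 = {2, 3}
Tree: B1–B2
Every bag has size at most 2, so the width is 2 − 1 = 1 and tw(G) ≤ 1. Since G has at least one edge (e.g. 1–2), it is not an edgeless graph, so tw(G) ≥ 1. The upper and lower bounds meet at 1, so that is the treewidth.

1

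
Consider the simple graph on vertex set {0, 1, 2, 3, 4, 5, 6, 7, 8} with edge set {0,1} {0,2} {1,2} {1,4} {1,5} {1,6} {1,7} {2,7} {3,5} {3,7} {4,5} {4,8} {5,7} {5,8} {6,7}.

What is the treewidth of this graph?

A width-2 tree decomposition is:
Bags: B1 = {1, 5, 7}  B2 = {3, 5, 7}  B3 = {1, 2, 7}  B4 = {1, 4, 5}  B5 = {4, 5, 8}  B6 = {1, 6, 7}  B7 = {0, 1, 2}
Tree: B1–B2, B1–B3, B1–B4, B4–B5, B1–B6, B3–B7
The largest bag has 3 vertices, giving width 2; this decomposition certifies tw(G) ≤ 2. For the lower bound, the 3 vertices {4, 5, 8} are pairwise adjacent, and any tree decomposition puts a clique entirely inside one bag — forcing width ≥ 2. Therefore the treewidth is 2.

2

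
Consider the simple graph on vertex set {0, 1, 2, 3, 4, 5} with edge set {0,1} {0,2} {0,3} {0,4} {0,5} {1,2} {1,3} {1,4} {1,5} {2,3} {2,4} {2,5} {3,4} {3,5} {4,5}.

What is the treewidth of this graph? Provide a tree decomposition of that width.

Treewidth 5.
One such decomposition:
Bags: B1 = {0, 1, 2, 3, 4, 5}
Tree: (single bag)

With just one bag of size 6, the width is 6 − 1 = 5, so tw(G) ≤ 5. On the other hand G contains the 6-clique {0, 1, 2, 3, 4, 5}. A clique must lie in a single bag of any decomposition, so no decomposition can have width below 5. Combining the bounds, tw(G) = 5.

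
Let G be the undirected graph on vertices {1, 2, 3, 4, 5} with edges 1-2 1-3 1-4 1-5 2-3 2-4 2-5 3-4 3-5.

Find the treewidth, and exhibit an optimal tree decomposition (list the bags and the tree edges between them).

Treewidth 3.
Bags: B1 = {1, 2, 3, 4}  B2 = {1, 2, 3, 5}
Tree: B1–B2

Every bag has size at most 4, so the width is 4 − 1 = 3 and tw(G) ≤ 3. For the lower bound, the 4 vertices {1, 2, 3, 4} are pairwise adjacent, and any tree decomposition puts a clique entirely inside one bag — forcing width ≥ 3. Combining the bounds, tw(G) = 3.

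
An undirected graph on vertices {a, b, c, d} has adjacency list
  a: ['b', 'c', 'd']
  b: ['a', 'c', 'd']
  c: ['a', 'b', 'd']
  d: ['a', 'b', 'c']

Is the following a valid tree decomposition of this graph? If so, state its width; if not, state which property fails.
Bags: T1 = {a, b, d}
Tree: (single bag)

A tree decomposition must satisfy three properties: every vertex lies in some bag; for every edge, both endpoints lie together in some bag; and for every vertex, the bags containing it form a connected subtree. Here vertex c appears in no bag, so the decomposition is invalid.

No — vertex c appears in no bag.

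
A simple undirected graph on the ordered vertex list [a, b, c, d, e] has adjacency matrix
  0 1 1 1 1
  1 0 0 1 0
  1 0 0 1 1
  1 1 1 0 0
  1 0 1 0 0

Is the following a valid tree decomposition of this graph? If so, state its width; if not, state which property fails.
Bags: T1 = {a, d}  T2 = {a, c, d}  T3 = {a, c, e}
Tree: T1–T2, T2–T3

A tree decomposition must satisfy three properties: every vertex lies in some bag; for every edge, both endpoints lie together in some bag; and for every vertex, the bags containing it form a connected subtree. Here vertex b appears in no bag, so the decomposition is invalid.

No — vertex b appears in no bag.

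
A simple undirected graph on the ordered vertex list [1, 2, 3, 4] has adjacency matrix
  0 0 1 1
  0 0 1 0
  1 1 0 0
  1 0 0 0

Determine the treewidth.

1

A width-1 tree decomposition is:
Bags: B1 = {1, 4}  B2 = {1, 3}  B3 = {2, 3}
Tree: B1–B2, B2–B3
Each bag holds 2 vertices, so the decomposition has width 1, which upper-bounds the treewidth. Any graph with an edge has treewidth ≥ 1, and G has the edge 1–4. Therefore the treewidth is 1.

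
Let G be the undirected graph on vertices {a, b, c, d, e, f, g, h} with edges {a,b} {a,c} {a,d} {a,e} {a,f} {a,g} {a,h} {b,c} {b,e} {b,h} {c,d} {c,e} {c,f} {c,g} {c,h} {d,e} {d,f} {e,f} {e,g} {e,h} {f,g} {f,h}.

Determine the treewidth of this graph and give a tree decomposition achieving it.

Each bag holds 5 vertices, so the decomposition has width 4, which upper-bounds the treewidth. Conversely, {a, c, d, e, f} is a clique of size 5, and the vertices of any clique must share a bag in every tree decomposition; so some bag has ≥ 5 vertices and tw(G) ≥ 4. The upper and lower bounds meet at 4, so that is the treewidth.

Treewidth 4.
One optimal decomposition is:
Bags: B1 = {a, c, e, f, h}  B2 = {a, c, d, e, f}  B3 = {a, b, c, e, h}  B4 = {a, c, e, f, g}
Tree: B1–B2, B1–B3, B1–B4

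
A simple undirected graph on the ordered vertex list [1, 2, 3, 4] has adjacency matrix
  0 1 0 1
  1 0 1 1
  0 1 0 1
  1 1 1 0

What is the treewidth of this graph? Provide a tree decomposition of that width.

Treewidth 2.
One optimal decomposition is:
Bags: B1 = {2, 3, 4}  B2 = {1, 2, 4}
Tree: B1–B2

Each bag holds 3 vertices, so the decomposition has width 2, which upper-bounds the treewidth. On the other hand G contains the 3-clique {1, 2, 4}. A clique must lie in a single bag of any decomposition, so no decomposition can have width below 2. Combining the bounds, tw(G) = 2.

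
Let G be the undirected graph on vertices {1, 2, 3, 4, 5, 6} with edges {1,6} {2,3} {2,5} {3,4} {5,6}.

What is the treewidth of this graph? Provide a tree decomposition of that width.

The largest bag has 2 vertices, giving width 1; this decomposition certifies tw(G) ≤ 1. G has an edge, so its treewidth is at least 1. Combining the bounds, tw(G) = 1.

Treewidth 1.
One such decomposition:
Bags: B1 = {3, 4}  B2 = {2, 3}  B3 = {2, 5}  B4 = {5, 6}  B5 = {1, 6}
Tree: B1–B2, B2–B3, B3–B4, B4–B5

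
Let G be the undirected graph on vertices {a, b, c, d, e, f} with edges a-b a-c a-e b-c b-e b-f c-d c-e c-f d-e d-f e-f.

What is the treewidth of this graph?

A width-3 tree decomposition is:
Bags: B1 = {a, b, c, e}  B2 = {b, c, e, f}  B3 = {c, d, e, f}
Tree: B1–B2, B2–B3
Every bag has size at most 4, so the width is 4 − 1 = 3 and tw(G) ≤ 3. Conversely, {a, b, c, e} is a clique of size 4, and the vertices of any clique must share a bag in every tree decomposition; so some bag has ≥ 4 vertices and tw(G) ≥ 3. Combining the bounds, tw(G) = 3.

3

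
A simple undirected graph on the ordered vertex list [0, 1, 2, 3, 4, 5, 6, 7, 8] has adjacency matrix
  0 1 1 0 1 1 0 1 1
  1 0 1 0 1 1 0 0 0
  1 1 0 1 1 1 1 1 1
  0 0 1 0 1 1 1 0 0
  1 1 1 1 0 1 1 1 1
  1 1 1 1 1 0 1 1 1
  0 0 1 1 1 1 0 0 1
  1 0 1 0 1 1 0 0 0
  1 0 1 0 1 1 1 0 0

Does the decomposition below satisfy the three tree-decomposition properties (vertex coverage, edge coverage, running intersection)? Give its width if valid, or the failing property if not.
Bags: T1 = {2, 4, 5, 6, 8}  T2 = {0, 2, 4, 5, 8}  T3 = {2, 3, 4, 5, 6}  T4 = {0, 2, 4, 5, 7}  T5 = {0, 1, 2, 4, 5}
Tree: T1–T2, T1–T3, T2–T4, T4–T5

Yes; width 4.

Every vertex of G appears in some bag (union = {0, 1, 2, 3, 4, 5, 6, 7, 8}); every edge is covered by a bag; and for each vertex v the set of bags containing v is connected in the bag tree. The decomposition is therefore valid. The largest bag has 5 vertices, so the width is 4.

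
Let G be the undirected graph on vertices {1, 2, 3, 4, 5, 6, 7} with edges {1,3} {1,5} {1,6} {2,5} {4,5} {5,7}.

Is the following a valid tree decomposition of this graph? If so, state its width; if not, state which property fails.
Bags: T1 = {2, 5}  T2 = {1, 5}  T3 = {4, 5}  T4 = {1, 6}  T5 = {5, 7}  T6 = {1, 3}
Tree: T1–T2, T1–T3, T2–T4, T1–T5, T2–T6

Yes; width 1.

Every vertex of G appears in some bag (union = {1, 2, 3, 4, 5, 6, 7}); every edge is covered by a bag; and for each vertex v the set of bags containing v is connected in the bag tree. The decomposition is therefore valid. The largest bag has 2 vertices, so the width is 1.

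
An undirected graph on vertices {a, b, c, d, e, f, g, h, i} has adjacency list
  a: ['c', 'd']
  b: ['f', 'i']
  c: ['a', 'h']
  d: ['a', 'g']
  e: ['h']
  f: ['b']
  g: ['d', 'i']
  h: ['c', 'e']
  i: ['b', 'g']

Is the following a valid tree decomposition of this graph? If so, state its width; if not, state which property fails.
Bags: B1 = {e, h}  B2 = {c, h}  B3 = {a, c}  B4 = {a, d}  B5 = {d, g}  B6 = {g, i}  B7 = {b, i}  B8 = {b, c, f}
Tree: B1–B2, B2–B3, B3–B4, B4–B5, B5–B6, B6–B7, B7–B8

No — bags containing vertex c are not connected in the tree.

A tree decomposition must satisfy three properties: every vertex lies in some bag; for every edge, both endpoints lie together in some bag; and for every vertex, the bags containing it form a connected subtree. Here bags containing vertex c are not connected in the tree, so the decomposition is invalid.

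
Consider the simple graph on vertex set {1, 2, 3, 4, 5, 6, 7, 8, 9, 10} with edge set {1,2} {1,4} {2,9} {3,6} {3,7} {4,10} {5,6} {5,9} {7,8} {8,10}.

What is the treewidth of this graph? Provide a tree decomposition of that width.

Each bag holds 3 vertices, so the decomposition has width 2, which upper-bounds the treewidth. Since 4–10–8–7–3–6–5–9–2–1–4 is a cycle in G, G is not acyclic. Forests are exactly the graphs of treewidth ≤ 1, so tw(G) ≥ 2. Hence tw(G) = 2 exactly.

Treewidth 2.
Bags: B1 = {4, 8, 10}  B2 = {4, 7, 8}  B3 = {3, 4, 7}  B4 = {3, 4, 6}  B5 = {4, 5, 6}  B6 = {4, 5, 9}  B7 = {2, 4, 9}  B8 = {1, 2, 4}
Tree: B1–B2, B2–B3, B3–B4, B4–B5, B5–B6, B6–B7, B7–B8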